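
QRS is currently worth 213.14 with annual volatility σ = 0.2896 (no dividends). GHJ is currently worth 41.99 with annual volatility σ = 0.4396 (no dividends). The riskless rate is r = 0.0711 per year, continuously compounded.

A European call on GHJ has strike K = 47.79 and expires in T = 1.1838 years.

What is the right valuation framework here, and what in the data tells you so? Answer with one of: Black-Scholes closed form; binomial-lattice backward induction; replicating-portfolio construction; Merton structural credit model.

Key observation: with GHJ following a GBM at constant σ and r, the European call struck at 47.79 prices in closed form — nothing here needs a stepwise model or a balance sheet.

framework: Black-Scholes closed form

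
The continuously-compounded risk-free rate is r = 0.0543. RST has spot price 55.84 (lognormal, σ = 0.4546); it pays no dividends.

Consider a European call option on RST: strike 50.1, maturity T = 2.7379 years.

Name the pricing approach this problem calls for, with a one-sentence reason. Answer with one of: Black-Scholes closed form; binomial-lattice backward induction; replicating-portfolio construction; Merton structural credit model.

Key observation: everything needed for the exact continuous-time valuation of the European call on RST (strike 50.1) is given, and no feature rules the closed form out.

framework: Black-Scholes closed form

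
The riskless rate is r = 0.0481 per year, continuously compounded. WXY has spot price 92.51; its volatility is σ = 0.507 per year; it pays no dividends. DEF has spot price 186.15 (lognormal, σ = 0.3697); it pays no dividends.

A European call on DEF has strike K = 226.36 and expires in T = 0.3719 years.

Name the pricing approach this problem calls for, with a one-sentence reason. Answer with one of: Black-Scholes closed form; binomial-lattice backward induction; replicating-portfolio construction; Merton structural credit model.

framework: Black-Scholes closed form

Key observation: the instrument is a plain European call (strike 226.36) on a lognormal asset; the exact continuous-time formula applies directly.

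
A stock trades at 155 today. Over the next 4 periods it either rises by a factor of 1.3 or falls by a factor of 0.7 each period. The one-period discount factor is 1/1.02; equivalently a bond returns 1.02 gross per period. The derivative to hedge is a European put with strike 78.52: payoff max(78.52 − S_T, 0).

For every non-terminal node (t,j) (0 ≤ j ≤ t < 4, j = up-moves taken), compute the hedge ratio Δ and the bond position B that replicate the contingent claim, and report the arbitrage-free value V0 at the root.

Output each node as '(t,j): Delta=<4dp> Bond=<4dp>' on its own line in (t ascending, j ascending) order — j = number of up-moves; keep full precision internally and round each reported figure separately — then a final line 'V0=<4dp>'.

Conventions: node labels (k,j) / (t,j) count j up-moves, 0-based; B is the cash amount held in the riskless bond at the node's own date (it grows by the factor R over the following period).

Since d<R<u, set p* = (R−d)/(u−d) = 0.5333; price each node as the discounted p*-expectation of its children.
Terminal payoffs: V(4,0)=41.3045, V(4,1)=9.4055, V(4,2)=0.0000, V(4,3)=0.0000, V(4,4)=0.0000
Node (3,0) S=53.1650: V=(p*·9.4055+(1−p*)·41.3045)/1.02=23.8154; Δ=(9.4055−41.3045)/(69.1145−37.2155)=-1.0000; B=V−Δ·S=76.9804
Node (3,1) S=98.7350: V=(p*·0.0000+(1−p*)·9.4055)/1.02=4.3032; Δ=(0.0000−9.4055)/(128.3555−69.1145)=-0.1588; B=V−Δ·S=19.9790
Node (3,2) S=183.3650: V=(p*·0.0000+(1−p*)·0.0000)/1.02=0.0000; Δ=(0.0000−0.0000)/(238.3745−128.3555)=0.0000; B=V−Δ·S=0.0000
Node (3,3) S=340.5350: V=(p*·0.0000+(1−p*)·0.0000)/1.02=0.0000; Δ=(0.0000−0.0000)/(442.6955−238.3745)=0.0000; B=V−Δ·S=0.0000
Node (2,0) S=75.9500: V=(p*·4.3032+(1−p*)·23.8154)/1.02=13.1460; Δ=(4.3032−23.8154)/(98.7350−53.1650)=-0.4282; B=V−Δ·S=45.6663
Node (2,1) S=141.0500: V=(p*·0.0000+(1−p*)·4.3032)/1.02=1.9688; Δ=(0.0000−4.3032)/(183.3650−98.7350)=-0.0508; B=V−Δ·S=9.1407
Node (2,2) S=261.9500: V=(p*·0.0000+(1−p*)·0.0000)/1.02=0.0000; Δ=(0.0000−0.0000)/(340.5350−183.3650)=0.0000; B=V−Δ·S=0.0000
Node (1,0) S=108.5000: V=(p*·1.9688+(1−p*)·13.1460)/1.02=7.0439; Δ=(1.9688−13.1460)/(141.0500−75.9500)=-0.1717; B=V−Δ·S=25.6726
Node (1,1) S=201.5000: V=(p*·0.0000+(1−p*)·1.9688)/1.02=0.9007; Δ=(0.0000−1.9688)/(261.9500−141.0500)=-0.0163; B=V−Δ·S=4.1820
Node (0,0) S=155.0000: V=(p*·0.9007+(1−p*)·7.0439)/1.02=3.6937; Δ=(0.9007−7.0439)/(201.5000−108.5000)=-0.0661; B=V−Δ·S=13.9323
Verification: the root portfolio costs Δ(0,0)·S0 + B(0,0) = 3.6937, matching V0.

(0,0): Delta=-0.0661 Bond=13.9323
(1,0): Delta=-0.1717 Bond=25.6726
(1,1): Delta=-0.0163 Bond=4.1820
(2,0): Delta=-0.4282 Bond=45.6663
(2,1): Delta=-0.0508 Bond=9.1407
(2,2): Delta=0.0000 Bond=0.0000
(3,0): Delta=-1.0000 Bond=76.9804
(3,1): Delta=-0.1588 Bond=19.9790
(3,2): Delta=0.0000 Bond=0.0000
(3,3): Delta=0.0000 Bond=0.0000
V0=3.6937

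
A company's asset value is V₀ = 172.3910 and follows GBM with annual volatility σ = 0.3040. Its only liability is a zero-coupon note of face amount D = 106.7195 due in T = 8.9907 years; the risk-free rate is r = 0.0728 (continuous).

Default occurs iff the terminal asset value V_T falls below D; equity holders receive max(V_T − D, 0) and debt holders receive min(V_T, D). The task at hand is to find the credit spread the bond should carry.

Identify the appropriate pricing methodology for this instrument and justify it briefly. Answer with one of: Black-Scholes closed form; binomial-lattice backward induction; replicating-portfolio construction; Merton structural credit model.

framework: Merton structural credit model

Key observation: the asked-for credit quantity lives on the firm's capital structure — asset value, asset volatility, debt face 106.7195 — which is the structural model's domain.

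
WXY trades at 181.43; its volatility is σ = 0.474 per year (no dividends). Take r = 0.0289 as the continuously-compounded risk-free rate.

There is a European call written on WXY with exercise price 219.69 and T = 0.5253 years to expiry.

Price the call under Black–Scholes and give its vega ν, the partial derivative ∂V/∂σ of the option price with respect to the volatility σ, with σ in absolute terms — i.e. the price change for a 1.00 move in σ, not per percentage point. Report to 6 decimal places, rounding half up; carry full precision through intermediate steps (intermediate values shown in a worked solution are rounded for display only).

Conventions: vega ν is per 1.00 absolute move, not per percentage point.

price = 13.097449
ν = 49.495969

σ√T = 0.474·√0.5253 = 0.343544
d₁ = (ln(S/K) + (r+σ²/2)T) / (σ√T) = (ln(181.43/219.69) + (0.0289+0.474²/2)·0.5253) / 0.343544 = (-0.191348 + 0.074192) / 0.343544 = -0.341020
d₂ = d₁ − σ√T = -0.341020 − 0.343544 = -0.684564
e^{−rT} = 0.984933
N(d₁) = 0.366544,  N(d₂) = 0.246810
Call price V = S·N(d₁) − K·e^{−rT}·N(d₂) = 66.502136 − 53.404686 = 13.097449
φ(d₁) = (1/√(2π))·e^{−d₁²/2} = 0.376406
ν = S·φ(d₁)·√T = 49.495969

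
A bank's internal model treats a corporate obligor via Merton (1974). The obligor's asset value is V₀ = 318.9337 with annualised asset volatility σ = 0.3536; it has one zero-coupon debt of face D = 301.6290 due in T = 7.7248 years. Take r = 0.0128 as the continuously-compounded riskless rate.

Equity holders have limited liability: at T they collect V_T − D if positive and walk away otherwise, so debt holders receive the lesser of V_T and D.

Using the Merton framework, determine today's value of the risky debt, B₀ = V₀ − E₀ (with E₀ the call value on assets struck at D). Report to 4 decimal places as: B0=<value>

B0=183.2360

Apply the equity-as-call identities (strike 301.6290, horizon 7.7248 years):
d₁ = [ln(V₀/D) + (r + σ²/2)T] / (σ√T)
   = [ln(318.9337/301.6290) + (0.0128 + 0.5·0.3536²)·7.7248] / (0.3536·√7.7248)
   = [0.055785 + 0.581805] / 0.982779 = 0.648763
d₂ = d₁ − σ√T = 0.648763 − 0.982779 = -0.334016
N(d₁) = 0.741754,  N(d₂) = 0.369184,  e^(−rT) = 0.905854
E₀ = V₀·N(d₁) − D·e^(−rT)·N(d₂)
   = 318.9337·0.741754 − 301.6290·0.905854·0.369184 = 135.697697
B₀ = V₀ − E₀ = 318.9337 − 135.697697 = 183.236003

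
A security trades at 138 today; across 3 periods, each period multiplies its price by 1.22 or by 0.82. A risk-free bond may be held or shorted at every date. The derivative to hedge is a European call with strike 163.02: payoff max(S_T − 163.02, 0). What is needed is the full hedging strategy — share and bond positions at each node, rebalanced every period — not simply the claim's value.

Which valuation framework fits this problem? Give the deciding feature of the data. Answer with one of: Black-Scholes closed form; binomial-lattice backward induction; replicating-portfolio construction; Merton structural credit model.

framework: replicating-portfolio construction

Key observation: the task asks for the hedge itself — share and bond holdings at every node of the 3-period tree on spot 138 with factors 1.22/0.82 — which is exactly what the replicating-portfolio construction produces.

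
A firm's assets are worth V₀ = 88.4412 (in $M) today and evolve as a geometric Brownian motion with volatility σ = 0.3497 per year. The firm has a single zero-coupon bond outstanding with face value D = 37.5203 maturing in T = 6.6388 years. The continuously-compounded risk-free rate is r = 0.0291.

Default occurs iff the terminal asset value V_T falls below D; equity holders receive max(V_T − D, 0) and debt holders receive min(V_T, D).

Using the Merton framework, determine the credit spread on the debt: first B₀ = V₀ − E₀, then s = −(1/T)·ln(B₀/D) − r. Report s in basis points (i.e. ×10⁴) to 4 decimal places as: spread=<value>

spread=134.8379

Equity is a call on the firm's assets struck at D = 37.5203:
d₁ = [ln(V₀/D) + (r + σ²/2)T] / (σ√T)
   = [ln(88.4412/37.5203) + (0.0291 + 0.5·0.3497²)·6.6388] / (0.3497·√6.6388)
   = [0.857456 + 0.599119] / 0.901032 = 1.616562
d₂ = d₁ − σ√T = 1.616562 − 0.901032 = 0.715529
N(d₁) = 0.947014,  N(d₂) = 0.762859,  e^(−rT) = 0.824326
E₀ = V₀·N(d₁) − D·e^(−rT)·N(d₂)
   = 88.4412·0.947014 − 37.5203·0.824326·0.762859 = 60.160577
B₀ = V₀ − E₀ = 88.4412 − 60.160577 = 28.280623
spread = −(1/T)·ln(B₀/D) − r = −(1/6.6388)·ln(28.280623/37.5203) − 0.0291 = 0.01348379
in basis points: 0.01348379 × 10⁴ = 134.8379 bp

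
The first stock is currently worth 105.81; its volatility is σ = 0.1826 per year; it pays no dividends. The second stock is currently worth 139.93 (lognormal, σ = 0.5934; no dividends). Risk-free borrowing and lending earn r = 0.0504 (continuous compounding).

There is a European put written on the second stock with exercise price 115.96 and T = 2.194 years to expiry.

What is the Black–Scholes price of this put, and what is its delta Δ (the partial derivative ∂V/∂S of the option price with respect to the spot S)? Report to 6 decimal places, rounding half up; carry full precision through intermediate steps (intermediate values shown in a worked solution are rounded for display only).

price = 25.540194
Δ = -0.217973

σ√T = 0.5934·√2.194 = 0.878953
d₁ = (ln(S/K) + (r+σ²/2)T) / (σ√T) = (ln(139.93/115.96) + (0.0504+0.5934²/2)·2.194) / 0.878953 = (0.187897 + 0.496857) / 0.878953 = 0.779056
d₂ = d₁ − σ√T = 0.779056 − 0.878953 = -0.099897
e^{−rT} = 0.895317
N(−d₁) = 0.217973,  N(−d₂) = 0.539787
Put price V = K·e^{−rT}·N(−d₂) − S·N(−d₁) = 56.041196 − 30.501003 = 25.540194
Δ = −N(−d₁) = -0.217973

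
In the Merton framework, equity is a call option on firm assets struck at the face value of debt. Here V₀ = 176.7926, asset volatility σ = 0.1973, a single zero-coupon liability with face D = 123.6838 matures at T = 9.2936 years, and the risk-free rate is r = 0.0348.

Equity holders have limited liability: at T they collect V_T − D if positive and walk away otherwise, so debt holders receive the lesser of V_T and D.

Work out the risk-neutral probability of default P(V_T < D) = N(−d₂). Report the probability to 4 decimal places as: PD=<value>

With assets at 176.7926 and a single debt payment of 123.6838 at 9.2936 years:
d₁ = [ln(V₀/D) + (r + σ²/2)T] / (σ√T)
   = [ln(176.7926/123.6838) + (0.0348 + 0.5·0.1973²)·9.2936] / (0.1973·√9.2936)
   = [0.357249 + 0.504305] / 0.601477 = 1.432396
d₂ = d₁ − σ√T = 1.432396 − 0.601477 = 0.830919
risk-neutral PD = N(−d₂) = N(-0.830919) = 0.203010

PD=0.2030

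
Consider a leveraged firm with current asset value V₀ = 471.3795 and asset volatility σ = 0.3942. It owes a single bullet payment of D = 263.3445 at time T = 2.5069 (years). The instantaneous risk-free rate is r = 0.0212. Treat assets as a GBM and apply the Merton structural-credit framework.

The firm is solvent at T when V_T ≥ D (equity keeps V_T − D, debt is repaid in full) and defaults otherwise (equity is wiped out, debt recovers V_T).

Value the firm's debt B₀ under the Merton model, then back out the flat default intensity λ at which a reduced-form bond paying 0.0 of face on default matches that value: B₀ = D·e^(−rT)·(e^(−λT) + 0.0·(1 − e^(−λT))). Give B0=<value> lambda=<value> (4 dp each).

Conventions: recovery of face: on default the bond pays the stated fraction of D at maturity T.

Equity is a call on the firm's assets struck at D = 263.3445:
d₁ = [ln(V₀/D) + (r + σ²/2)T] / (σ√T)
   = [ln(471.3795/263.3445) + (0.0212 + 0.5·0.3942²)·2.5069] / (0.3942·√2.5069)
   = [0.582200 + 0.247924] / 0.624144 = 1.330020
d₂ = d₁ − σ√T = 1.330020 − 0.624144 = 0.705876
N(d₁) = 0.908244,  N(d₂) = 0.759867,  e^(−rT) = 0.948241
E₀ = V₀·N(d₁) − D·e^(−rT)·N(d₂)
   = 471.3795·0.908244 − 263.3445·0.948241·0.759867 = 238.378094
B₀ = V₀ − E₀ = 471.3795 − 238.378094 = 233.001406
e^(−λT) = (B₀·e^(rT)/D − 0)/(1 − 0) = (233.0014·1.054584/263.3445 − 0)/1 = 0.93307255
λ = −ln(0.93307255)/2.5069 = 0.027633

B0=233.0014 lambda=0.0276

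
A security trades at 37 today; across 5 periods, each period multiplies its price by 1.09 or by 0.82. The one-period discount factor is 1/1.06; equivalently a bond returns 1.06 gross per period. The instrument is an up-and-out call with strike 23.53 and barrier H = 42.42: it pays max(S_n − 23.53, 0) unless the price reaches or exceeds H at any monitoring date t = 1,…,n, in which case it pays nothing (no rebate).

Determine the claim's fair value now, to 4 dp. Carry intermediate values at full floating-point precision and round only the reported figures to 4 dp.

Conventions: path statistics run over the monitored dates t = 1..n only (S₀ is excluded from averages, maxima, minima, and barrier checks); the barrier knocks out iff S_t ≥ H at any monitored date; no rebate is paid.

price = 0.3992

With p* = (R−d)/(u−d) = 0.8889, sum probability × payoff across the paths and divide by R^5.
Enumerate all 2^5 = 32 price paths (U = up ×1.09, D = down ×0.82); each path with k up-moves has probability p*^k·(1−p*)^(5−k).
DDDDD: M=30.3400, payoff=0.0000, prob=0.000017
UDDDD: M=40.3300, payoff=0.0000, prob=0.000135
DUDDD: M=33.0706, payoff=0.0000, prob=0.000135
UUDDD: M=43.9597, payoff=0.0000, prob=0.001084
DDUDD: M=30.3400, payoff=0.0000, prob=0.000135
UDUDD: M=40.3300, payoff=0.7080, prob=0.001084
DUUDD: M=36.0470, payoff=0.7080, prob=0.001084
UUUDD: M=47.9161, payoff=0.0000, prob=0.008671
DDDUD: M=30.3400, payoff=0.0000, prob=0.000135
UDDUD: M=40.3300, payoff=0.7080, prob=0.001084
DUDUD: M=33.0706, payoff=0.7080, prob=0.001084
UUDUD: M=43.9597, payoff=0.0000, prob=0.008671
DDUUD: M=30.3400, payoff=0.7080, prob=0.001084
UDUUD: M=40.3300, payoff=8.6888, prob=0.008671
DUUUD: M=39.2912, payoff=8.6888, prob=0.008671
UUUUD: M=52.2285, payoff=0.0000, prob=0.069366
DDDDU: M=30.3400, payoff=0.0000, prob=0.000135
UDDDU: M=40.3300, payoff=0.7080, prob=0.001084
DUDDU: M=33.0706, payoff=0.7080, prob=0.001084
UUDDU: M=43.9597, payoff=0.0000, prob=0.008671
DDUDU: M=30.3400, payoff=0.7080, prob=0.001084
UDUDU: M=40.3300, payoff=8.6888, prob=0.008671
DUUDU: M=36.0470, payoff=8.6888, prob=0.008671
UUUDU: M=47.9161, payoff=0.0000, prob=0.069366
DDDUU: M=30.3400, payoff=0.7080, prob=0.001084
UDDUU: M=40.3300, payoff=8.6888, prob=0.008671
DUDUU: M=33.0706, payoff=8.6888, prob=0.008671
UUDUU: M=43.9597, payoff=0.0000, prob=0.069366
DDUUU: M=32.2188, payoff=8.6888, prob=0.008671
UDUUU: M=42.8274, payoff=0.0000, prob=0.069366
DUUUU: M=42.8274, payoff=0.0000, prob=0.069366
UUUUU: M=56.9291, payoff=0.0000, prob=0.554929
Price = Σ prob·payoff / R^5 = 0.534274 / 1.338226 = 0.3992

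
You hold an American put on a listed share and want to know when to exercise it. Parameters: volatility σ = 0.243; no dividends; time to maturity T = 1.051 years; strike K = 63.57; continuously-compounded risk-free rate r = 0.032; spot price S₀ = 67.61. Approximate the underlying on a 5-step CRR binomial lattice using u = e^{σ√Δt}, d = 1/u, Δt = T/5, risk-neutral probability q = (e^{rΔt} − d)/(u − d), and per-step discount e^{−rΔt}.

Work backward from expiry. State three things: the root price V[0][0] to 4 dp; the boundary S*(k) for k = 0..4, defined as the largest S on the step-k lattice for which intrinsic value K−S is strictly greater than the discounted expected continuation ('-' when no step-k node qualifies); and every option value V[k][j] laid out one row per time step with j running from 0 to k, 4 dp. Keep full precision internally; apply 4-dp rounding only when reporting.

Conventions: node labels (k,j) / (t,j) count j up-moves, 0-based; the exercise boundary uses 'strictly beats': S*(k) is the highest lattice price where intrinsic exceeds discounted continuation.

params: Δt=0.21020 u=1.11785 d=0.89457 q=0.50240 e^(-rΔt)=0.99330
t_5 payoffs: 24.8364 15.1687 3.0880 0.0000 0.0000 0.0000
t_4: node(4,0) S=43.2985 payoff=20.2715 vs cont=19.8454 → 20.2715 [stop]  node(4,1) S=54.1055 payoff=9.4645 vs cont=9.0383 → 9.4645 [stop]  node(4,2) S=67.6100 payoff=0.0000 vs cont=1.5263 → 1.5263 [wait]  node(4,3) S=84.4851 payoff=0.0000 vs cont=0.0000 → 0.0000 [wait]  node(4,4) S=105.5721 payoff=0.0000 vs cont=0.0000 → 0.0000 [wait]  ⇒ S*(4)=54.1055
t_3: node(3,0) S=48.4013 payoff=15.1687 vs cont=14.7425 → 15.1687 [stop]  node(3,1) S=60.4820 payoff=3.0880 vs cont=5.4396 → 5.4396 [wait]  node(3,2) S=75.5780 payoff=0.0000 vs cont=0.7544 → 0.7544 [wait]  node(3,3) S=94.4419 payoff=0.0000 vs cont=0.0000 → 0.0000 [wait]  ⇒ S*(3)=48.4013
t_2: node(2,0) S=54.1055 payoff=9.4645 vs cont=10.2118 → 10.2118 [wait]  node(2,1) S=67.6100 payoff=0.0000 vs cont=3.0650 → 3.0650 [wait]  node(2,2) S=84.4851 payoff=0.0000 vs cont=0.3729 → 0.3729 [wait]  ⇒ S*(2)=-
t_1: node(1,0) S=60.4820 payoff=3.0880 vs cont=6.5769 → 6.5769 [wait]  node(1,1) S=75.5780 payoff=0.0000 vs cont=1.7010 → 1.7010 [wait]  ⇒ S*(1)=-
t_0: node(0,0) S=67.6100 payoff=0.0000 vs cont=4.0995 → 4.0995 [wait]  ⇒ S*(0)=-

price = 4.0995
boundary = - - - 48.4013 54.1055
tree:
4.0995
6.5769 1.7010
10.2118 3.0650 0.3729
15.1687 5.4396 0.7544 0.0000
20.2715 9.4645 1.5263 0.0000 0.0000
24.8364 15.1687 3.0880 0.0000 0.0000 0.0000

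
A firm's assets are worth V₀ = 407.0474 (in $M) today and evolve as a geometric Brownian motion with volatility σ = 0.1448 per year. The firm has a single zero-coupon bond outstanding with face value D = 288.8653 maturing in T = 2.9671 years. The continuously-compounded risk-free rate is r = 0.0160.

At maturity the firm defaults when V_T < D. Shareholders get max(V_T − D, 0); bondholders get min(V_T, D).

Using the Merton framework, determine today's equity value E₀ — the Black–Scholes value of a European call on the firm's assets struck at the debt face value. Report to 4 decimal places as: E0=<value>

Apply the equity-as-call identities (strike 288.8653, horizon 2.9671 years):
d₁ = [ln(V₀/D) + (r + σ²/2)T] / (σ√T)
   = [ln(407.0474/288.8653) + (0.0160 + 0.5·0.1448²)·2.9671] / (0.1448·√2.9671)
   = [0.342969 + 0.078579] / 0.249422 = 1.690102
d₂ = d₁ − σ√T = 1.690102 − 0.249422 = 1.440680
N(d₁) = 0.954496,  N(d₂) = 0.925162,  e^(−rT) = 0.953636
E₀ = V₀·N(d₁) − D·e^(−rT)·N(d₂)
   = 407.0474·0.954496 − 288.8653·0.953636·0.925162 = 133.668444

E0=133.6684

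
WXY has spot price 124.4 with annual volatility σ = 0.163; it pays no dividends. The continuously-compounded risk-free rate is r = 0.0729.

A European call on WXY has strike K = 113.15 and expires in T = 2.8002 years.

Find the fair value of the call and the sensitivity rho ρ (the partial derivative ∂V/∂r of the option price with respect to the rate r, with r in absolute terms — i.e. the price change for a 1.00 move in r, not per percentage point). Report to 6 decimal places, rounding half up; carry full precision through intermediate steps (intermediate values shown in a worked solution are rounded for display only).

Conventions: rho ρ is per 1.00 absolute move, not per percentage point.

price = 34.151965
ρ = 214.770951

σ√T = 0.163·√2.8002 = 0.272761
d₁ = (ln(S/K) + (r+σ²/2)T) / (σ√T) = (ln(124.4/113.15) + (0.0729+0.163²/2)·2.8002) / 0.272761 = (0.094788 + 0.241334) / 0.272761 = 1.232294
d₂ = d₁ − σ√T = 1.232294 − 0.272761 = 0.959533
e^{−rT} = 0.815353
N(d₁) = 0.891080,  N(d₂) = 0.831355
Call price V = S·N(d₁) − K·e^{−rT}·N(d₂) = 110.850398 − 76.698433 = 34.151965
ρ = K·T·e^{−rT}·N(d₂) = 214.770951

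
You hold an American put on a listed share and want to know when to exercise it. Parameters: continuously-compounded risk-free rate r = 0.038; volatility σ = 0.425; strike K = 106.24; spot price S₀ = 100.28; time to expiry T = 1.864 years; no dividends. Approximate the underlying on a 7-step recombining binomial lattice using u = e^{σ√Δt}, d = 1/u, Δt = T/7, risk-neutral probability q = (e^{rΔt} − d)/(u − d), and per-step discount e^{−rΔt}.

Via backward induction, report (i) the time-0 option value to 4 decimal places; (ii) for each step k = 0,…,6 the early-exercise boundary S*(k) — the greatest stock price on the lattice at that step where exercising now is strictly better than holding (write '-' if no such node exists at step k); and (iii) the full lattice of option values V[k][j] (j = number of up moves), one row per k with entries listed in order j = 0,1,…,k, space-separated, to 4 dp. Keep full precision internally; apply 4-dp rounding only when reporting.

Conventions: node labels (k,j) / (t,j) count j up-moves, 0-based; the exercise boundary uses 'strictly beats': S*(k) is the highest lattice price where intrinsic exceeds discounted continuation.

Δt=0.26629, u=1.24522, d=0.80307, q=0.46839, disc=e^(-rΔt)=0.98993
k=7 terminal: V=max(K-S,0) → 84.6381 72.7447 54.3031 25.7080 0.0000 0.0000 0.0000 0.0000
k=6: j=0 S=26.8991 intr=79.3409 cont=78.2713 V=79.3409[EX]; j=1 S=41.7090 intr=64.5310 cont=63.4614 V=64.5310[EX]; j=2 S=64.6729 intr=41.5671 cont=40.4975 V=41.5671[EX]; j=3 S=100.2800 intr=5.9600 cont=13.5290 V=13.5290[hold]; j=4 S=155.4915 intr=0.0000 cont=0.0000 V=0.0000[hold]; j=5 S=241.1008 intr=0.0000 cont=0.0000 V=0.0000[hold]; j=6 S=373.8444 intr=0.0000 cont=0.0000 V=0.0000[hold]  S*(6)=64.6729
k=5: j=0 S=33.4953 intr=72.7447 cont=71.6751 V=72.7447[EX]; j=1 S=51.9369 intr=54.3031 cont=53.2335 V=54.3031[EX]; j=2 S=80.5320 intr=25.7080 cont=28.1480 V=28.1480[hold]; j=3 S=124.8707 intr=0.0000 cont=7.1197 V=7.1197[hold]; j=4 S=193.6211 intr=0.0000 cont=0.0000 V=0.0000[hold]; j=5 S=300.2236 intr=0.0000 cont=0.0000 V=0.0000[hold]  S*(5)=51.9369
k=4: j=0 S=41.7090 intr=64.5310 cont=63.4614 V=64.5310[EX]; j=1 S=64.6729 intr=41.5671 cont=41.6289 V=41.6289[hold]; j=2 S=100.2800 intr=5.9600 cont=18.1143 V=18.1143[hold]; j=3 S=155.4915 intr=0.0000 cont=3.7468 V=3.7468[hold]; j=4 S=241.1008 intr=0.0000 cont=0.0000 V=0.0000[hold]  S*(4)=41.7090
k=3: j=0 S=51.9369 intr=54.3031 cont=53.2621 V=54.3031[EX]; j=1 S=80.5320 intr=25.7080 cont=30.3066 V=30.3066[hold]; j=2 S=124.8707 intr=0.0000 cont=11.2700 V=11.2700[hold]; j=3 S=193.6211 intr=0.0000 cont=1.9718 V=1.9718[hold]  S*(3)=51.9369
k=2: j=0 S=64.6729 intr=41.5671 cont=42.6298 V=42.6298[hold]; j=1 S=100.2800 intr=5.9600 cont=21.1747 V=21.1747[hold]; j=2 S=155.4915 intr=0.0000 cont=6.8452 V=6.8452[hold]  S*(2)=-
k=1: j=0 S=80.5320 intr=25.7080 cont=32.2523 V=32.2523[hold]; j=1 S=124.8707 intr=0.0000 cont=14.3172 V=14.3172[hold]  S*(1)=-
k=0: j=0 S=100.2800 intr=5.9600 cont=23.6115 V=23.6115[hold]  S*(0)=-

price = 23.6115
boundary = - - - 51.9369 41.7090 51.9369 64.6729
tree:
23.6115
32.2523 14.3172
42.6298 21.1747 6.8452
54.3031 30.3066 11.2700 1.9718
64.5310 41.6289 18.1143 3.7468 0.0000
72.7447 54.3031 28.1480 7.1197 0.0000 0.0000
79.3409 64.5310 41.5671 13.5290 0.0000 0.0000 0.0000
84.6381 72.7447 54.3031 25.7080 0.0000 0.0000 0.0000 0.0000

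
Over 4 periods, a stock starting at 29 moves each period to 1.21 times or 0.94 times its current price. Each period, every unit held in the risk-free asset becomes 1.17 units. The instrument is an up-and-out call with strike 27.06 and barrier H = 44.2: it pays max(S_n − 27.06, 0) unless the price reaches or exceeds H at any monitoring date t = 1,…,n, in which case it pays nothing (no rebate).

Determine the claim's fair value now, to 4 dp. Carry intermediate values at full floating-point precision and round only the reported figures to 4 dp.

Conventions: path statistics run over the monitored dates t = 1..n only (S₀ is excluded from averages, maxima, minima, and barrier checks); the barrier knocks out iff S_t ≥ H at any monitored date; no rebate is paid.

price = 0.5456

With p* = (R−d)/(u−d) = 0.8519, sum probability × payoff across the paths and divide by R^4.
Enumerate all 2^4 = 16 price paths (U = up ×1.21, D = down ×0.94); each path with k up-moves has probability p*^k·(1−p*)^(4−k).
DDDD: M=27.2600, payoff=0.0000, prob=0.000482
UDDD: M=35.0900, payoff=2.0852, prob=0.002770
DUDD: M=32.9846, payoff=2.0852, prob=0.002770
UUDD: M=42.4589, payoff=10.4567, prob=0.015927
DDUD: M=31.0055, payoff=2.0852, prob=0.002770
UDUD: M=39.9114, payoff=10.4567, prob=0.015927
DUUD: M=39.9114, payoff=10.4567, prob=0.015927
UUUD: M=51.3753, payoff=0.0000, prob=0.091577
DDDU: M=29.1452, payoff=2.0852, prob=0.002770
UDDU: M=37.5167, payoff=10.4567, prob=0.015927
DUDU: M=37.5167, payoff=10.4567, prob=0.015927
UUDU: M=48.2928, payoff=0.0000, prob=0.091577
DDUU: M=37.5167, payoff=10.4567, prob=0.015927
UDUU: M=48.2928, payoff=0.0000, prob=0.091577
DUUU: M=48.2928, payoff=0.0000, prob=0.091577
UUUU: M=62.1641, payoff=0.0000, prob=0.526570
Price = Σ prob·payoff / R^4 = 1.022333 / 1.873887 = 0.5456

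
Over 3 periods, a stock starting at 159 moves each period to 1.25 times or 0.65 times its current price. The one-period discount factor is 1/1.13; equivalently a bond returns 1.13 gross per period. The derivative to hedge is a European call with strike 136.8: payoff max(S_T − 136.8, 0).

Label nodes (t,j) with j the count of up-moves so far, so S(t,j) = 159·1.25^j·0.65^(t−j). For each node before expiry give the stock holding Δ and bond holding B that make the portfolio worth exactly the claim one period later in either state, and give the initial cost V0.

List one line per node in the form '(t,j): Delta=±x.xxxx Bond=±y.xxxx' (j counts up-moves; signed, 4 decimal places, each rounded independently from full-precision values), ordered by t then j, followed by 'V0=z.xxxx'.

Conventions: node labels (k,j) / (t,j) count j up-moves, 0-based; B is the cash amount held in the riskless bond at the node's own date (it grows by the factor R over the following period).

(0,0): Delta=0.8480 Bond=-66.6085
(1,0): Delta=0.2818 Bond=-16.7540
(1,1): Delta=0.9216 Bond=-89.8961
(2,0): Delta=0.0000 Bond=0.0000
(2,1): Delta=0.3185 Bond=-23.6650
(2,2): Delta=1.0000 Bond=-121.0619
V0=68.2219

No-arbitrage ⇒ martingale measure with p* = (R−d)/(u−d) = 0.8000.
Terminal payoffs: V(3,0)=0.0000, V(3,1)=0.0000, V(3,2)=24.6844, V(3,3)=173.7469
(2,0): S=67.1775. Δ = (V_up−V_dn)/(S_up−S_dn) = (0.0000−0.0000)/(83.9719−43.6654) = 0.0000. V = [p*·0.0000 + (1−p*)·0.0000]/1.13 = 0.0000. B = V − Δ·S = 0.0000.
(2,1): S=129.1875. Δ = (V_up−V_dn)/(S_up−S_dn) = (24.6844−0.0000)/(161.4844−83.9719) = 0.3185. V = [p*·24.6844 + (1−p*)·0.0000]/1.13 = 17.4757. B = V − Δ·S = -23.6650.
(2,2): S=248.4375. Δ = (V_up−V_dn)/(S_up−S_dn) = (173.7469−24.6844)/(310.5469−161.4844) = 1.0000. V = [p*·173.7469 + (1−p*)·24.6844]/1.13 = 127.3756. B = V − Δ·S = -121.0619.
(1,0): S=103.3500. Δ = (V_up−V_dn)/(S_up−S_dn) = (17.4757−0.0000)/(129.1875−67.1775) = 0.2818. V = [p*·17.4757 + (1−p*)·0.0000]/1.13 = 12.3722. B = V − Δ·S = -16.7540.
(1,1): S=198.7500. Δ = (V_up−V_dn)/(S_up−S_dn) = (127.3756−17.4757)/(248.4375−129.1875) = 0.9216. V = [p*·127.3756 + (1−p*)·17.4757]/1.13 = 93.2704. B = V − Δ·S = -89.8961.
(0,0): S=159.0000. Δ = (V_up−V_dn)/(S_up−S_dn) = (93.2704−12.3722)/(198.7500−103.3500) = 0.8480. V = [p*·93.2704 + (1−p*)·12.3722]/1.13 = 68.2219. B = V − Δ·S = -66.6085.
Check: Δ(0,0)·S0 + B(0,0) = 68.2219 = V0.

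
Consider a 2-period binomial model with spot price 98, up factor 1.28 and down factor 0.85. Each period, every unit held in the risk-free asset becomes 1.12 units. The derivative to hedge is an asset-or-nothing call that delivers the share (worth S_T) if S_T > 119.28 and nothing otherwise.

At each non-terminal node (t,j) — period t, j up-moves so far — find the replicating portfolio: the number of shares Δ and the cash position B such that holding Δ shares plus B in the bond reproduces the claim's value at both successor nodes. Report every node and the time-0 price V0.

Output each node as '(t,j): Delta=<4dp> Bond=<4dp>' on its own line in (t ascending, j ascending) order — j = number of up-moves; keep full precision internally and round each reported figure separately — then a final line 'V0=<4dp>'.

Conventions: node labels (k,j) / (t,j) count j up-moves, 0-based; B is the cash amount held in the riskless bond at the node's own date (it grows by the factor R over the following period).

(0,0): Delta=2.1361 Bond=-158.8751
(1,0): Delta=0.0000 Bond=0.0000
(1,1): Delta=2.9767 Bond=-283.3860
V0=50.4662

No-arbitrage ⇒ martingale measure with p* = (R−d)/(u−d) = 0.6279.
Expiry values: V(2,0)=0.0000, V(2,1)=0.0000, V(2,2)=160.5632
Node (1,0) S=83.3000: V=(p*·0.0000+(1−p*)·0.0000)/1.12=0.0000; Δ=(0.0000−0.0000)/(106.6240−70.8050)=0.0000; B=V−Δ·S=0.0000
Node (1,1) S=125.4400: V=(p*·160.5632+(1−p*)·0.0000)/1.12=90.0167; Δ=(160.5632−0.0000)/(160.5632−106.6240)=2.9767; B=V−Δ·S=-283.3860
Node (0,0) S=98.0000: V=(p*·90.0167+(1−p*)·0.0000)/1.12=50.4662; Δ=(90.0167−0.0000)/(125.4400−83.3000)=2.1361; B=V−Δ·S=-158.8751
Sanity check at the root: Δ(0,0)·S0 + B(0,0) reproduces V0 = 50.4662.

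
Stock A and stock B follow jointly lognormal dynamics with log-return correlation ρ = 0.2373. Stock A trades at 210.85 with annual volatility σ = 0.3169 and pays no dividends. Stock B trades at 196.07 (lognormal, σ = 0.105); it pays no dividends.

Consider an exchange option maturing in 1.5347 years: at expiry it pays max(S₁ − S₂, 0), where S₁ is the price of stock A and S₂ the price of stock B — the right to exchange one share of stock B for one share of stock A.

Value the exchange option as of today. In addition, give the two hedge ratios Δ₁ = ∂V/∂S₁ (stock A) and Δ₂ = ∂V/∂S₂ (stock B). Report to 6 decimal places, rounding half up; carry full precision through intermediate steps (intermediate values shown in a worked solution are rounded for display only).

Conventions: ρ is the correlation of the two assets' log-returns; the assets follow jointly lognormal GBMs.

σ_eff = √(σ₁² + σ₂² − 2ρσ₁σ₂) = √(0.3169² + 0.105² − 2·0.2373·0.3169·0.105) = 0.309287
d₁ = (ln(S₁/S₂) + (q₂ − q₁ + σ_eff²/2)T) / (σ_eff√T) = (ln(210.85/196.07) + (0.0 − 0.0 + 0.047829)·1.5347) / 0.383154 = 0.381253
d₂ = d₁ − σ_eff√T = 0.381253 − 0.383154 = -0.001901
N(d₁) = 0.648492,  N(d₂) = 0.499242
V = S₁·e^{−q₁T}·N(d₁) − S₂·e^{−q₂T}·N(d₂) = 136.734614 − 97.886312 = 38.848302
Key observation: no risk-free rate is needed — with the second asset as numeraire the exchange option is a call on the ratio S₁/S₂, and r cancels out of the value.
Δ₁ = e^{−q₁T}·N(d₁) = 0.648492;  Δ₂ = −e^{−q₂T}·N(d₂) = -0.499242

exchange price = 38.848302
Δ1 = 0.648492
Δ2 = -0.499242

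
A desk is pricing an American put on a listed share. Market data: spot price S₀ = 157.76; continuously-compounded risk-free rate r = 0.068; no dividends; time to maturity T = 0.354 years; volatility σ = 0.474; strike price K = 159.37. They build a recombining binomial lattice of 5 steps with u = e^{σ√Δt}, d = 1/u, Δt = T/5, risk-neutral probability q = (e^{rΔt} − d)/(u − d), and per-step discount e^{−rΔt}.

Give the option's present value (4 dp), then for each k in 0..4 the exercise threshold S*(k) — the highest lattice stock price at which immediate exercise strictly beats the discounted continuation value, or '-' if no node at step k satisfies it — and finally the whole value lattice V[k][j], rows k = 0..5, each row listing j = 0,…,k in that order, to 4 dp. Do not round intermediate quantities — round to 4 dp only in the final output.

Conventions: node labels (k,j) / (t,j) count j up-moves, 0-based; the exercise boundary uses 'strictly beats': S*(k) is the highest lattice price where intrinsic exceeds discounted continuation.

params: Δt=0.07080 u=1.13442 d=0.88151 q=0.48759 e^(-rΔt)=0.99520
t_5 payoffs: 75.4001 51.3080 20.3036 0.0000 0.0000 0.0000
t_4: node(4,0) S=95.2573 payoff=64.1127 vs cont=63.3472 → 64.1127 [stop]  node(4,1) S=122.5879 payoff=36.7821 vs cont=36.0167 → 36.7821 [stop]  node(4,2) S=157.7600 payoff=1.6100 vs cont=10.3537 → 10.3537 [wait]  node(4,3) S=203.0234 payoff=0.0000 vs cont=0.0000 → 0.0000 [wait]  node(4,4) S=261.2735 payoff=0.0000 vs cont=0.0000 → 0.0000 [wait]  ⇒ S*(4)=122.5879
t_3: node(3,0) S=108.0620 payoff=51.3080 vs cont=50.5426 → 51.3080 [stop]  node(3,1) S=139.0664 payoff=20.3036 vs cont=23.7811 → 23.7811 [wait]  node(3,2) S=178.9664 payoff=0.0000 vs cont=5.2799 → 5.2799 [wait]  node(3,3) S=230.3142 payoff=0.0000 vs cont=0.0000 → 0.0000 [wait]  ⇒ S*(3)=108.0620
t_2: node(2,0) S=122.5879 payoff=36.7821 vs cont=37.7041 → 37.7041 [wait]  node(2,1) S=157.7600 payoff=1.6100 vs cont=14.6891 → 14.6891 [wait]  node(2,2) S=203.0234 payoff=0.0000 vs cont=2.6924 → 2.6924 [wait]  ⇒ S*(2)=-
t_1: node(1,0) S=139.0664 payoff=20.3036 vs cont=26.3550 → 26.3550 [wait]  node(1,1) S=178.9664 payoff=0.0000 vs cont=8.7972 → 8.7972 [wait]  ⇒ S*(1)=-
t_0: node(0,0) S=157.7600 payoff=1.6100 vs cont=17.7085 → 17.7085 [wait]  ⇒ S*(0)=-

price = 17.7085
boundary = - - - 108.0620 122.5879
tree:
17.7085
26.3550 8.7972
37.7041 14.6891 2.6924
51.3080 23.7811 5.2799 0.0000
64.1127 36.7821 10.3537 0.0000 0.0000
75.4001 51.3080 20.3036 0.0000 0.0000 0.0000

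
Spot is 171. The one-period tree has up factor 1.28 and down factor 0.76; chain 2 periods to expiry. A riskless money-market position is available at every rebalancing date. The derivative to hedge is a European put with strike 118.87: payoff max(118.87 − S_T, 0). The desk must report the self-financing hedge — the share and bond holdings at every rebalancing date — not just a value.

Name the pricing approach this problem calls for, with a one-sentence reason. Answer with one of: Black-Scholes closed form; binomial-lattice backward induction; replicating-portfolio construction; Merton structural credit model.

framework: replicating-portfolio construction

Key observation: the deliverable is the dynamic trading strategy on the 2-step tree (spot 171, moves 1.28 and 0.76), so the valuation must go through the node-by-node replicating-portfolio solve.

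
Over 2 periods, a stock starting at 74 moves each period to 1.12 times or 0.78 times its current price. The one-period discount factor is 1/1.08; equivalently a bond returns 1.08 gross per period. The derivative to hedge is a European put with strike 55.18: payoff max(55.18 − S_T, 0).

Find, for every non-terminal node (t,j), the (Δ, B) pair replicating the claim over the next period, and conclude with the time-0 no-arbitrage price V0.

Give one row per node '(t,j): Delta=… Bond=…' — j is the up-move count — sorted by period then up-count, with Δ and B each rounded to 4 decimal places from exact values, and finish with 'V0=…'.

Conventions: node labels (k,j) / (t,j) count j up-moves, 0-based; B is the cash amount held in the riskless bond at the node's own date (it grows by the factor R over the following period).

Risk-neutral probability p* = (R−d)/(u−d) = (1.08−0.78)/(1.12−0.78) = 0.8824.
Expiry values: V(2,0)=10.1584, V(2,1)=0.0000, V(2,2)=0.0000
  t=1,j=0: stock 57.7200 → up 64.6464 (V=0.0000), down 45.0216 (V=10.1584). Price 1.1066; hedge Δ=-0.5176, bond B=30.9842.
  t=1,j=1: stock 82.8800 → up 92.8256 (V=0.0000), down 64.6464 (V=0.0000). Price 0.0000; hedge Δ=0.0000, bond B=0.0000.
  t=0,j=0: stock 74.0000 → up 82.8800 (V=0.0000), down 57.7200 (V=1.1066). Price 0.1205; hedge Δ=-0.0440, bond B=3.3752.
As a check, the time-0 holding Δ(0,0)·S0 + B(0,0) comes to 0.1205 — exactly V0.

(0,0): Delta=-0.0440 Bond=3.3752
(1,0): Delta=-0.5176 Bond=30.9842
(1,1): Delta=0.0000 Bond=0.0000
V0=0.1205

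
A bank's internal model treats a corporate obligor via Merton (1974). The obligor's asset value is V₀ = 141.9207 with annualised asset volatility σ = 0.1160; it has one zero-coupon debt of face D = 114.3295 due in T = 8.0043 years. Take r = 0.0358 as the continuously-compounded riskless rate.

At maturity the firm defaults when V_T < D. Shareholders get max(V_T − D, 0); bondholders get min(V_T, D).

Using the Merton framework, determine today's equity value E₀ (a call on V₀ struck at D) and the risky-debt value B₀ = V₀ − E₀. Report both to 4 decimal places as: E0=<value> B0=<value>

Work the structural quantities from V₀ = 141.9207 against face 114.3295:
d₁ = [ln(V₀/D) + (r + σ²/2)T] / (σ√T)
   = [ln(141.9207/114.3295) + (0.0358 + 0.5·0.1160²)·8.0043] / (0.1160·√8.0043)
   = [0.216184 + 0.340407] / 0.328186 = 1.695963
d₂ = d₁ − σ√T = 1.695963 − 0.328186 = 1.367777
N(d₁) = 0.955054,  N(d₂) = 0.914309,  e^(−rT) = 0.750847
E₀ = V₀·N(d₁) − D·e^(−rT)·N(d₂)
   = 141.9207·0.955054 − 114.3295·0.750847·0.914309 = 57.053998
B₀ = V₀ − E₀ = 141.9207 − 57.053998 = 84.866702

E0=57.0540 B0=84.8667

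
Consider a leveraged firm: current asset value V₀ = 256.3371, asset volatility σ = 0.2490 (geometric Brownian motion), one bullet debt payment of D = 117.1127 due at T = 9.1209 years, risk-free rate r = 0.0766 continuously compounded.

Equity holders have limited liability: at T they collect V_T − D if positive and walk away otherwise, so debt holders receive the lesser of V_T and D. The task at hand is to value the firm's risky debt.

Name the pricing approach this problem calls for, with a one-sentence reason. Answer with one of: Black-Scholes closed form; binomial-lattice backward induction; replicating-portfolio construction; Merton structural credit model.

Key observation: assets follow a GBM and default happens iff V_T < 117.1127; valuing claims on that split (equity as a call, risky debt as the residual) is the structural model's definition.

framework: Merton structural credit model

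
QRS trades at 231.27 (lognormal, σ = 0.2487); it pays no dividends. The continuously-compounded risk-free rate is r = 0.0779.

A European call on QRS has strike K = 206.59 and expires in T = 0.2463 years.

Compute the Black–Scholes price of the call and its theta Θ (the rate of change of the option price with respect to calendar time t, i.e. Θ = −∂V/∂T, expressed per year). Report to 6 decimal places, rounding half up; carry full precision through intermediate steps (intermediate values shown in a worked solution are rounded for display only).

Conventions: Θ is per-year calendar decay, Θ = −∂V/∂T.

σ√T = 0.2487·√0.2463 = 0.123426
d₁ = (ln(S/K) + (r+σ²/2)T) / (σ√T) = (ln(231.27/206.59) + (0.0779+0.2487²/2)·0.2463) / 0.123426 = (0.112850 + 0.026804) / 0.123426 = 1.131472
d₂ = d₁ − σ√T = 1.131472 − 0.123426 = 1.008046
e^{−rT} = 0.980996
N(d₁) = 0.871072,  N(d₂) = 0.843284
Call price V = S·N(d₁) − K·e^{−rT}·N(d₂) = 201.452773 − 170.903250 = 30.549523
φ(d₁) = (1/√(2π))·e^{−d₁²/2} = 0.210335
Θ = −S·φ(d₁)·σ/(2√T) − r·K·e^{−rT}·N(d₂) = −12.188344 − 13.313363 = -25.501707

price = 30.549523
Θ = -25.501707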